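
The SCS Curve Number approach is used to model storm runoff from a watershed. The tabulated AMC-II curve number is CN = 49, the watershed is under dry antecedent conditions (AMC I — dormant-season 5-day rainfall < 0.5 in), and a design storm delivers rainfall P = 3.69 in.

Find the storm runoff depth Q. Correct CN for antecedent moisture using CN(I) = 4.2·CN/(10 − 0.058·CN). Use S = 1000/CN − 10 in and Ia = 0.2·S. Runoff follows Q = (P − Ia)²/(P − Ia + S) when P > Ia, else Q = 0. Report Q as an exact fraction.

CN(I) from CN(II)=49: (4.2·49)/(10 − 0.058·49) = 34300/1193 ≈ 28.751
S = 1000/(34300/1193) − 10 = 8500/343 in ≈ 24.781 in
Ia = 0.2·(8500/343) = 1700/343 in ≈ 4.956 in
P = 3.690 ≤ Ia = 4.956 in: entire storm abstracted, Q = 0.

Q = 0 in ≈ 0.000 in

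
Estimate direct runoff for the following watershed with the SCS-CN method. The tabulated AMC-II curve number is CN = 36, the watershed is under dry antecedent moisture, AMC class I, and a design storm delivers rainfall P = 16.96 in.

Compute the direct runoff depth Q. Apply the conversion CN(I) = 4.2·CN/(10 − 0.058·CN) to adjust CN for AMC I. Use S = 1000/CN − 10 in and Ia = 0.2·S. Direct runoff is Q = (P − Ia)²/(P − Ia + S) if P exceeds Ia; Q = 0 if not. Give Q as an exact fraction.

Q = 201362312/141830325 in ≈ 1.420 in

CN(I) from CN(II)=36: (4.2·36)/(10 − 0.058·36) = 18900/989 ≈ 19.110
Retention S: 1000/CN − 10 with CN=19.110 → S = 8000/189 ≈ 42.328 in
Ia = 0.2·(8000/189) = 1600/189 in ≈ 8.466 in
Excess rainfall: 16.960 − 8.466 = 8.494 in; P > Ia so Q > 0
Q = (40136/4725)²/((40136/4725) + 8000/189) = (1610898496/22325625)/(240136/4725) = 201362312/141830325 in ≈ 1.420 in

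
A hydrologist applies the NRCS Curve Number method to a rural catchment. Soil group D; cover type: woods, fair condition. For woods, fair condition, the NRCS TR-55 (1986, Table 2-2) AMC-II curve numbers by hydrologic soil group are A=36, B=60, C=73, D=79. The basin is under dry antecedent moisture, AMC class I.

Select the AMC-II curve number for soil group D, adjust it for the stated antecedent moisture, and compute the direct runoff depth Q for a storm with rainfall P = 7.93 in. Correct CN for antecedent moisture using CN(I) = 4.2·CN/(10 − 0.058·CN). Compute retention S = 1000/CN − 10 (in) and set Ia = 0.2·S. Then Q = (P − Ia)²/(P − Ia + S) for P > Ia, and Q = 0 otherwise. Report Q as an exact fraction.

NRCS table: woods, fair condition, soil group D → CN(II) = 79
CN(I) from CN(II)=79: (4.2·79)/(10 − 0.058·79) = 7900/129 ≈ 61.240
Retention S: 1000/CN − 10 with CN=61.240 → S = 500/79 ≈ 6.329 in
Ia = 0.2·(500/79) = 100/79 in ≈ 1.266 in
Since P=7.930 > Ia=1.266: effective rainfall P−Ia = 52647/7900 in
Q: (52647/7900)² ÷ (102647/7900) = 2771706609/810911300 in (≈ 3.418 in)

Q = 2771706609/810911300 in ≈ 3.418 in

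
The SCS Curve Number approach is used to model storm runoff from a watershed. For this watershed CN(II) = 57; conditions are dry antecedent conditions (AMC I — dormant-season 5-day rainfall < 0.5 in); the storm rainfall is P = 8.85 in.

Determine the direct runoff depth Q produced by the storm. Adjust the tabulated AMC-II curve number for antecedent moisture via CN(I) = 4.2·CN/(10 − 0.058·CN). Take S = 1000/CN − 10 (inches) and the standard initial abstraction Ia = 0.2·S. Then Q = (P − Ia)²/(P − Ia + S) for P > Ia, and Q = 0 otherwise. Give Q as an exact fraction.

Dry (AMC I): CN(I) = 4.2·57/(10 − 0.058·57) = (1197/5)/(3347/500) = 119700/3347 ≈ 35.763
Retention S: 1000/CN − 10 with CN=35.763 → S = 21500/1197 ≈ 17.962 in
Ia = 0.2·(21500/1197) = 4300/1197 in ≈ 3.592 in
Excess rainfall: 8.850 − 3.592 = 5.258 in; P > Ia so Q > 0
Q: (125869/23940)² ÷ (555869/23940) = 15843005161/13307503860 in (≈ 1.191 in)

Q = 15843005161/13307503860 in ≈ 1.191 in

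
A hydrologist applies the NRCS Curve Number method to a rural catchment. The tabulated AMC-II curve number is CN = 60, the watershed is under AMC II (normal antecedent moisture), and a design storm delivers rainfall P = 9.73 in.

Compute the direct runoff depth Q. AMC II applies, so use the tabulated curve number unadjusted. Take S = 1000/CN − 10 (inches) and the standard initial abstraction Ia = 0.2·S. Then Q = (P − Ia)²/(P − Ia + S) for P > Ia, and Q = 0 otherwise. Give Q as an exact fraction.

Q = 6345361/1355700 in ≈ 4.681 in

CN(II) = 60; AMC II needs no correction.
S = 1000/60 − 10 = 20/3 in ≈ 6.667 in
Ia = 0.2·(20/3) = 4/3 in ≈ 1.333 in
Excess rainfall: 9.730 − 1.333 = 8.397 in; P > Ia so Q > 0
Q = (2519/300)²/((2519/300) + 20/3) = (6345361/90000)/(4519/300) = 6345361/1355700 in ≈ 4.681 in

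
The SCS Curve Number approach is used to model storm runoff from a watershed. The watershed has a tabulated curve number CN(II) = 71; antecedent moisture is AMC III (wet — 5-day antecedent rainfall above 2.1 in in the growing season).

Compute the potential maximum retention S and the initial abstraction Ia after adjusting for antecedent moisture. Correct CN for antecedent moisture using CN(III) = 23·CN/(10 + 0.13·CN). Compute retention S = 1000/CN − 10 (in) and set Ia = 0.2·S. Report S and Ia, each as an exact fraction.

Adjust CN=71 to AMC III: 23·71/(10 + 0.13·71) → 1633 ÷ (1923/100) = 163300/1923 ≈ 84.919
S = 1000/(163300/1923) − 10 = 2900/1633 in ≈ 1.776 in
Ia = 0.2·(2900/1633) = 580/1633 in ≈ 0.355 in

S = 2900/1633 in ≈ 1.776 in; Ia = 580/1633 in ≈ 0.355 in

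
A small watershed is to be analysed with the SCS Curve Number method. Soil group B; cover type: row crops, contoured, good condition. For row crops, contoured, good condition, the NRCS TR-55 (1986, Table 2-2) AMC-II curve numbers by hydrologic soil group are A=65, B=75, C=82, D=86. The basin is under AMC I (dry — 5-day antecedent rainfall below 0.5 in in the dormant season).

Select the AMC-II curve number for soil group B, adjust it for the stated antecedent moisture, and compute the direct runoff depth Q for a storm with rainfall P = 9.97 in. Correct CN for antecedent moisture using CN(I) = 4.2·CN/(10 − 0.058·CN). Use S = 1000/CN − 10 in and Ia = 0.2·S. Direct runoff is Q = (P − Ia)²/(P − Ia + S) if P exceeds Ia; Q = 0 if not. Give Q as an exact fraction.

NRCS table: row crops, contoured, good condition, soil group B → CN(II) = 75
Dry (AMC I): CN(I) = 4.2·75/(10 − 0.058·75) = 315/(113/20) = 6300/113 ≈ 55.752
Retention S: 1000/CN − 10 with CN=55.752 → S = 500/63 ≈ 7.937 in
Ia = 0.2·(500/63) = 100/63 in ≈ 1.587 in
P − Ia = 9.970 − 1.587 = 52811/6300 ≈ 8.383 in (> 0, runoff occurs)
Q = (52811/6300)²/((52811/6300) + 500/63) = (2789001721/39690000)/(102811/6300) = 2789001721/647709300 in ≈ 4.306 in

Q = 2789001721/647709300 in ≈ 4.306 in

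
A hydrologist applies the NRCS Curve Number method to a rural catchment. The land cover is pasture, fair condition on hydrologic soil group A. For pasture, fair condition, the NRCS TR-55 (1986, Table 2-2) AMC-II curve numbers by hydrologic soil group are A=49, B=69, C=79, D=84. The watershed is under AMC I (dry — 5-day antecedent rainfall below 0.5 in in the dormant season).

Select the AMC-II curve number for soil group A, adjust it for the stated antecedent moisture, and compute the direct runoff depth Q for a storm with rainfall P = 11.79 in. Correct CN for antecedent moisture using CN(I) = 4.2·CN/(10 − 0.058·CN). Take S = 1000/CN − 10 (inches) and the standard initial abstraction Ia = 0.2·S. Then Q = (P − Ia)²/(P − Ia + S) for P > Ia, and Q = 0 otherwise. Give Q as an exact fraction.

NRCS table: pasture, fair condition, soil group A → CN(II) = 49
Adjust CN=49 to AMC I: 4.2·49/(10 − 0.058·49) → (1029/5) ÷ (3579/500) = 34300/1193 ≈ 28.751
Max retention: S = 1000/(34300/1193) − 10 = 8500/343 in (≈ 24.781 in)
Ia = 0.2S: 0.2·24.781 = 4.956 in (exactly 1700/343)
P − Ia = 11.790 − 4.956 = 234397/34300 ≈ 6.834 in (> 0, runoff occurs)
Q = (234397/34300)²/((234397/34300) + 8500/343) = (54941953609/1176490000)/(1084397/34300) = 54941953609/37194817100 in ≈ 1.477 in

Q = 54941953609/37194817100 in ≈ 1.477 in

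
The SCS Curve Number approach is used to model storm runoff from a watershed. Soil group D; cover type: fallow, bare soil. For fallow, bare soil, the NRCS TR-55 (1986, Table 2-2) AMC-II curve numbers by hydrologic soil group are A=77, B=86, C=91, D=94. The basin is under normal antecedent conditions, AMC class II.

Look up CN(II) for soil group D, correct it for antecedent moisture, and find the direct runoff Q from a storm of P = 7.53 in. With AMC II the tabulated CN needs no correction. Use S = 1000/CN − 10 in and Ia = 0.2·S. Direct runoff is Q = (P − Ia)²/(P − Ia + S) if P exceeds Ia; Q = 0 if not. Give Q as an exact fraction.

NRCS table: fallow, bare soil, soil group D → CN(II) = 94
CN(II) = 94; AMC II needs no correction.
Max retention: S = 1000/94 − 10 = 30/47 in (≈ 0.638 in)
Initial abstraction Ia = S/5 = (30/47)/5 = 6/47 ≈ 0.128 in
P − Ia = 7.530 − 0.128 = 34791/4700 ≈ 7.402 in (> 0, runoff occurs)
Q: (34791/4700)² ÷ (37791/4700) = 134490409/19735300 in (≈ 6.815 in)

Q = 134490409/19735300 in ≈ 6.815 in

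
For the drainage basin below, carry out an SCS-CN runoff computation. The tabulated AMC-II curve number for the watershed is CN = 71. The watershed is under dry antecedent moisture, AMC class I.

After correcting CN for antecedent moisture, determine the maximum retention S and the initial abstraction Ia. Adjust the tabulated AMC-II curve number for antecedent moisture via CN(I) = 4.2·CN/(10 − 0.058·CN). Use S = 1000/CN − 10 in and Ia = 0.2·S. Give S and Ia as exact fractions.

Dry (AMC I): CN(I) = 4.2·71/(10 − 0.058·71) = (1491/5)/(2941/500) = 149100/2941 ≈ 50.697
Retention S: 1000/CN − 10 with CN=50.697 → S = 14500/1491 ≈ 9.725 in
Ia = 0.2S: 0.2·9.725 = 1.945 in (exactly 2900/1491)

S = 14500/1491 in ≈ 9.725 in; Ia = 2900/1491 in ≈ 1.945 in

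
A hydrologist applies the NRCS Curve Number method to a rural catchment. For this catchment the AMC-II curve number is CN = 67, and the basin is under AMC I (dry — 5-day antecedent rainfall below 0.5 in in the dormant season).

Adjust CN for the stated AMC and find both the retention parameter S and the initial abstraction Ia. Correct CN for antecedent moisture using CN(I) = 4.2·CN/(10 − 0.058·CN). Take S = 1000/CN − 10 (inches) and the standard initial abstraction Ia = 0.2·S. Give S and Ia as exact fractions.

S = 5500/469 in ≈ 11.727 in; Ia = 1100/469 in ≈ 2.345 in

Adjust CN=67 to AMC I: 4.2·67/(10 − 0.058·67) → (1407/5) ÷ (3057/500) = 46900/1019 ≈ 46.026
Retention S: 1000/CN − 10 with CN=46.026 → S = 5500/469 ≈ 11.727 in
Initial abstraction Ia = S/5 = (5500/469)/5 = 1100/469 ≈ 2.345 in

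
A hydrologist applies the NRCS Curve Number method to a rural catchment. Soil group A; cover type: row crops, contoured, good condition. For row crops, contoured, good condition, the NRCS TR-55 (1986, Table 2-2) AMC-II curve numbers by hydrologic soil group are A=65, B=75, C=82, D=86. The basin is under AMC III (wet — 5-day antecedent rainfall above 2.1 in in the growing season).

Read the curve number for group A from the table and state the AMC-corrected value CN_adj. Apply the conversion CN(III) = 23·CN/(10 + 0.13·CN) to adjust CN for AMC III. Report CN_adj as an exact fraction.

NRCS table: row crops, contoured, good condition, soil group A → CN(II) = 65
Wet (AMC III): CN(III) = 23·65/(10 + 0.13·65) = 1495/(369/20) = 29900/369 ≈ 81.030

CN_adj = 29900/369 ≈ 81.030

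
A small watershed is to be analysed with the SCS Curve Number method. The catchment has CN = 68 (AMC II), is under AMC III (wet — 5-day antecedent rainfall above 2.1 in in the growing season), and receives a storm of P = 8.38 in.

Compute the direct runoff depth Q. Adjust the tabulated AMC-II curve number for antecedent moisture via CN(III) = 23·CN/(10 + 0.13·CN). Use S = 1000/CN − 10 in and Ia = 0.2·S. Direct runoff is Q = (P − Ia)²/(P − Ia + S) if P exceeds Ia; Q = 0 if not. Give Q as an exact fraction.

Q = 24282677241/3828456950 in ≈ 6.343 in

Wet (AMC III): CN(III) = 23·68/(10 + 0.13·68) = 1564/(471/25) = 39100/471 ≈ 83.015
Retention S: 1000/CN − 10 with CN=83.015 → S = 800/391 ≈ 2.046 in
Initial abstraction Ia = S/5 = (800/391)/5 = 160/391 ≈ 0.409 in
P − Ia = 8.380 − 0.409 = 155829/19550 ≈ 7.971 in (> 0, runoff occurs)
Q: (155829/19550)² ÷ (195829/19550) = 24282677241/3828456950 in (≈ 6.343 in)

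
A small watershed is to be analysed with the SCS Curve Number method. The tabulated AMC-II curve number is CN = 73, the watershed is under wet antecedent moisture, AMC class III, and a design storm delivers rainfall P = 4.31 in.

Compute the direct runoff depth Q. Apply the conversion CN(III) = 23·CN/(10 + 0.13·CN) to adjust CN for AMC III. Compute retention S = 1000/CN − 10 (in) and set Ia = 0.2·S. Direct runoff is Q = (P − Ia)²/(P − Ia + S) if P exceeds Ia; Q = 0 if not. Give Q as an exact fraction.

Q = 448429783201/157767067100 in ≈ 2.842 in

Wet (AMC III): CN(III) = 23·73/(10 + 0.13·73) = 1679/(1949/100) = 167900/1949 ≈ 86.147
Max retention: S = 1000/(167900/1949) − 10 = 2700/1679 in (≈ 1.608 in)
Ia = 0.2S: 0.2·1.608 = 0.322 in (exactly 540/1679)
Excess rainfall: 4.310 − 0.322 = 3.988 in; P > Ia so Q > 0
Q = (669649/167900)²/((669649/167900) + 2700/1679) = (448429783201/28190410000)/(939649/167900) = 448429783201/157767067100 in ≈ 2.842 in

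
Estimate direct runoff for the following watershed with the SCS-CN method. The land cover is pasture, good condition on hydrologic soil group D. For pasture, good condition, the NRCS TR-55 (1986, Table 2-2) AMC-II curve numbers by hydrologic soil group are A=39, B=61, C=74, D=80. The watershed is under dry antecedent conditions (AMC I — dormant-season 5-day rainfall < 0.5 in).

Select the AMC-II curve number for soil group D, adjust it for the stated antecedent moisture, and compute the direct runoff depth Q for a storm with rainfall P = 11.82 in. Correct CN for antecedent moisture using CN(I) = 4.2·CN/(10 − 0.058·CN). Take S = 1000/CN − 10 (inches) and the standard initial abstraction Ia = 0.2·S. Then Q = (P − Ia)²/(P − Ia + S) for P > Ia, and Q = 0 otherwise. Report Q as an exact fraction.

Q = 124567921/18281550 in ≈ 6.814 in

NRCS table: pasture, good condition, soil group D → CN(II) = 80
Dry (AMC I): CN(I) = 4.2·80/(10 − 0.058·80) = 336/(134/25) = 4200/67 ≈ 62.687
Max retention: S = 1000/(4200/67) − 10 = 125/21 in (≈ 5.952 in)
Initial abstraction Ia = S/5 = (125/21)/5 = 25/21 ≈ 1.190 in
Since P=11.820 > Ia=1.190: effective rainfall P−Ia = 11161/1050 in
Q: (11161/1050)² ÷ (17411/1050) = 124567921/18281550 in (≈ 6.814 in)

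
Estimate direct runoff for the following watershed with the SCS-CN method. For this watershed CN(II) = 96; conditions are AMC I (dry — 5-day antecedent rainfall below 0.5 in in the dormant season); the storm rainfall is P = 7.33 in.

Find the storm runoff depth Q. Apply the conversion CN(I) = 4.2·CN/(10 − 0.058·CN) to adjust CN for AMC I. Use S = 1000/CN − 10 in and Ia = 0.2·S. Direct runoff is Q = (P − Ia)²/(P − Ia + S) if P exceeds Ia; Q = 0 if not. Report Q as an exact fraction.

Q = 2018615041/322427700 in ≈ 6.261 in

Dry (AMC I): CN(I) = 4.2·96/(10 − 0.058·96) = (2016/5)/(554/125) = 25200/277 ≈ 90.975
Max retention: S = 1000/(25200/277) − 10 = 125/126 in (≈ 0.992 in)
Ia = 0.2·(125/126) = 25/126 in ≈ 0.198 in
P − Ia = 7.330 − 0.198 = 44929/6300 ≈ 7.132 in (> 0, runoff occurs)
Q: (44929/6300)² ÷ (51179/6300) = 2018615041/322427700 in (≈ 6.261 in)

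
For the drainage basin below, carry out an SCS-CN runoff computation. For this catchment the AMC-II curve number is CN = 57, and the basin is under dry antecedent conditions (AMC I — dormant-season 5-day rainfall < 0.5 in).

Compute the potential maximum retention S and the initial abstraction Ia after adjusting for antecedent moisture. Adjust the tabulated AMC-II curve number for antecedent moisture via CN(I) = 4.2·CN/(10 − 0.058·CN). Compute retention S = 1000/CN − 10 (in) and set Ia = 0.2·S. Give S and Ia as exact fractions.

Dry (AMC I): CN(I) = 4.2·57/(10 − 0.058·57) = (1197/5)/(3347/500) = 119700/3347 ≈ 35.763
S = 1000/(119700/3347) − 10 = 21500/1197 in ≈ 17.962 in
Ia = 0.2S: 0.2·17.962 = 3.592 in (exactly 4300/1197)

S = 21500/1197 in ≈ 17.962 in; Ia = 4300/1197 in ≈ 3.592 in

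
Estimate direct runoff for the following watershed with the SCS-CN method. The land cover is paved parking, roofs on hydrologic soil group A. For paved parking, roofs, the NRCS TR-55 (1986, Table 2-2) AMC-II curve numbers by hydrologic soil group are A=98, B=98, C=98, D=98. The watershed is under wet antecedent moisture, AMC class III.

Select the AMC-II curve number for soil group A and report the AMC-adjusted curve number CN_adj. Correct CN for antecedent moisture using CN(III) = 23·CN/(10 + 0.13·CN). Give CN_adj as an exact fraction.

NRCS table: paved parking, roofs, soil group A → CN(II) = 98
Adjust CN=98 to AMC III: 23·98/(10 + 0.13·98) → 2254 ÷ (1137/50) = 112700/1137 ≈ 99.120

CN_adj = 112700/1137 ≈ 99.120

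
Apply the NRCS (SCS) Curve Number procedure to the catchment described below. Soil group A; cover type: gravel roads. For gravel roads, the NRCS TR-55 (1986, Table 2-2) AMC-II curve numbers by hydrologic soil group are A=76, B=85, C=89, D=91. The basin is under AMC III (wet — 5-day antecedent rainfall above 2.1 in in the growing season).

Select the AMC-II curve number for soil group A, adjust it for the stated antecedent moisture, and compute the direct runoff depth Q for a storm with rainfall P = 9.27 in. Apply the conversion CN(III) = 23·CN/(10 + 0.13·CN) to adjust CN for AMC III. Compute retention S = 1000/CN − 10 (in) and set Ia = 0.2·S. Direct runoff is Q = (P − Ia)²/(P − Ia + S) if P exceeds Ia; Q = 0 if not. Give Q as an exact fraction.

NRCS table: gravel roads, soil group A → CN(II) = 76
Adjust CN=76 to AMC III: 23·76/(10 + 0.13·76) → 1748 ÷ (497/25) = 43700/497 ≈ 87.928
Retention S: 1000/CN − 10 with CN=87.928 → S = 600/437 ≈ 1.373 in
Ia = 0.2S: 0.2·1.373 = 0.275 in (exactly 120/437)
Excess rainfall: 9.270 − 0.275 = 8.995 in; P > Ia so Q > 0
Q: (393099/43700)² ÷ (453099/43700) = 51508941267/6600142100 in (≈ 7.804 in)

Q = 51508941267/6600142100 in ≈ 7.804 in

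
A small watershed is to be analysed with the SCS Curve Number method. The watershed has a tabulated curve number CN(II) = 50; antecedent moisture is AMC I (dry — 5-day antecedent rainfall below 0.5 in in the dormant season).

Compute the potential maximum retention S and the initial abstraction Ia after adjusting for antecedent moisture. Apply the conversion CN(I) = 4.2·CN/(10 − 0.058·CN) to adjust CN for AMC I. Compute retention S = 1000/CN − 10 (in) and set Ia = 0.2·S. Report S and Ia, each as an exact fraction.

S = 500/21 in ≈ 23.810 in; Ia = 100/21 in ≈ 4.762 in

CN(I) from CN(II)=50: (4.2·50)/(10 − 0.058·50) = 2100/71 ≈ 29.577
S = 1000/(2100/71) − 10 = 500/21 in ≈ 23.810 in
Ia = 0.2S: 0.2·23.810 = 4.762 in (exactly 100/21)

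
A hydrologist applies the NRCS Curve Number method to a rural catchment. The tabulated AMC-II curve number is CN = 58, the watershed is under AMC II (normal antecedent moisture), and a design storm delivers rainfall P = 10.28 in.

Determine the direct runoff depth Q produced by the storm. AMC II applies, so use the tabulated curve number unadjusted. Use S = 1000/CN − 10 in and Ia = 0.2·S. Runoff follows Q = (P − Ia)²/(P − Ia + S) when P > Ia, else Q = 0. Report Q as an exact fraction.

Q = 40998409/8448425 in ≈ 4.853 in

CN(II) = 58; AMC II needs no correction.
Retention S: 1000/CN − 10 with CN=58.000 → S = 210/29 ≈ 7.241 in
Initial abstraction Ia = S/5 = (210/29)/5 = 42/29 ≈ 1.448 in
P − Ia = 10.280 − 1.448 = 6403/725 ≈ 8.832 in (> 0, runoff occurs)
Q = (6403/725)²/((6403/725) + 210/29) = (40998409/525625)/(11653/725) = 40998409/8448425 in ≈ 4.853 in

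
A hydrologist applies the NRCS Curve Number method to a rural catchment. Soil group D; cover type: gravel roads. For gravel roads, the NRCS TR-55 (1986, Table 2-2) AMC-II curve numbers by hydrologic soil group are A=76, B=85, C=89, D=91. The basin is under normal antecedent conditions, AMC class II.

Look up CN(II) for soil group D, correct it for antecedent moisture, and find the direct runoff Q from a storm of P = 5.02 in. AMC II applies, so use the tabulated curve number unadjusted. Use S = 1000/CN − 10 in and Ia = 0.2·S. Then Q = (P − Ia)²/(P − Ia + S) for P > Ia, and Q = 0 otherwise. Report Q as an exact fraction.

NRCS table: gravel roads, soil group D → CN(II) = 91
AMC II — tabulated CN = 91 applies directly.
Retention S: 1000/CN − 10 with CN=91.000 → S = 90/91 ≈ 0.989 in
Ia = 0.2S: 0.2·0.989 = 0.198 in (exactly 18/91)
Excess rainfall: 5.020 − 0.198 = 4.822 in; P > Ia so Q > 0
Q = (21941/4550)²/((21941/4550) + 90/91) = (481407481/20702500)/(26441/4550) = 481407481/120306550 in ≈ 4.002 in

Q = 481407481/120306550 in ≈ 4.002 in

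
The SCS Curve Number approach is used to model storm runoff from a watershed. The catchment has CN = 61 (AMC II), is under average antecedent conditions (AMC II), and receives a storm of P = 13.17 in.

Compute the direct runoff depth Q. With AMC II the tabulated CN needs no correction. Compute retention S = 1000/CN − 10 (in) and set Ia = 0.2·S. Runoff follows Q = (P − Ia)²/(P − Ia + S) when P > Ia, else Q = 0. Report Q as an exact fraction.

Q = 584624041/75597300 in ≈ 7.733 in

CN(II) = 61; AMC II needs no correction.
Retention S: 1000/CN − 10 with CN=61.000 → S = 390/61 ≈ 6.393 in
Ia = 0.2·(390/61) = 78/61 in ≈ 1.279 in
P − Ia = 13.170 − 1.279 = 72537/6100 ≈ 11.891 in (> 0, runoff occurs)
Runoff Q = (P−Ia)²/(P−Ia+S) = (11.891)²/(11.891+6.393) = 584624041/75597300 ≈ 7.733 in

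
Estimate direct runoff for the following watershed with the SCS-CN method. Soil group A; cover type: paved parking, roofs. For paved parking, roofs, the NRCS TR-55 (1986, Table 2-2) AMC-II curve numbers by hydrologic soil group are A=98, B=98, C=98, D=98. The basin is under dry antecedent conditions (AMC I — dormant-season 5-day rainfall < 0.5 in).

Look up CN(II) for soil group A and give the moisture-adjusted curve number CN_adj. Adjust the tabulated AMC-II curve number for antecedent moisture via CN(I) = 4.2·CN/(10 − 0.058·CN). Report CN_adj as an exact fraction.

CN_adj = 102900/1079 ≈ 95.366

NRCS table: paved parking, roofs, soil group A → CN(II) = 98
CN(I) from CN(II)=98: (4.2·98)/(10 − 0.058·98) = 102900/1079 ≈ 95.366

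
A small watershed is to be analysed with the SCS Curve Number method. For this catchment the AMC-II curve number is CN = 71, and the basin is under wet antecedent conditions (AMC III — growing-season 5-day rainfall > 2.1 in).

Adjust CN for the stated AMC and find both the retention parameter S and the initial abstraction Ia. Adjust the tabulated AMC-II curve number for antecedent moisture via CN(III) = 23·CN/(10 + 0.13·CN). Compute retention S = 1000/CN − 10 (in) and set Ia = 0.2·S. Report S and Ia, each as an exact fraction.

S = 2900/1633 in ≈ 1.776 in; Ia = 580/1633 in ≈ 0.355 in

Wet (AMC III): CN(III) = 23·71/(10 + 0.13·71) = 1633/(1923/100) = 163300/1923 ≈ 84.919
Max retention: S = 1000/(163300/1923) − 10 = 2900/1633 in (≈ 1.776 in)
Ia = 0.2S: 0.2·1.776 = 0.355 in (exactly 580/1633)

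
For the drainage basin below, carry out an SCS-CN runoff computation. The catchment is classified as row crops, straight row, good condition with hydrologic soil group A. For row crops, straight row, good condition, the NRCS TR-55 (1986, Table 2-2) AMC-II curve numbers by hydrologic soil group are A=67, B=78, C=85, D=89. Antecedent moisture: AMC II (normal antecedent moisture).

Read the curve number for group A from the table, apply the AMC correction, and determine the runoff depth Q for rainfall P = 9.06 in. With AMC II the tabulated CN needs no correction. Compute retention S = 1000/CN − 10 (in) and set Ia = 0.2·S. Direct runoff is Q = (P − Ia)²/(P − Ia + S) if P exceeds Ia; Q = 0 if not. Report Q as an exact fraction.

Q = 81306289/16210650 in ≈ 5.016 in

NRCS table: row crops, straight row, good condition, soil group A → CN(II) = 67
Average conditions: CN = 67 (no AMC adjustment).
S = 1000/67 − 10 = 330/67 in ≈ 4.925 in
Ia = 0.2·(330/67) = 66/67 in ≈ 0.985 in
Since P=9.060 > Ia=0.985: effective rainfall P−Ia = 27051/3350 in
Runoff Q = (P−Ia)²/(P−Ia+S) = (8.075)²/(8.075+4.925) = 81306289/16210650 ≈ 5.016 in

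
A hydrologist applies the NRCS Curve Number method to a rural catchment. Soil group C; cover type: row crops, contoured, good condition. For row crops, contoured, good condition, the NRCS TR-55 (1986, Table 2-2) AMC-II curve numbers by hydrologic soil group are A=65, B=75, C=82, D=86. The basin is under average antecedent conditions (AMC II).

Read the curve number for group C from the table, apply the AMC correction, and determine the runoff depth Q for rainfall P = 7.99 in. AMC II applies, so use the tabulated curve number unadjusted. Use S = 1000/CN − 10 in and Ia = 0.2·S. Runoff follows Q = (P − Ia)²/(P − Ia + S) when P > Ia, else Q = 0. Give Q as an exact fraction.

NRCS table: row crops, contoured, good condition, soil group C → CN(II) = 82
Average conditions: CN = 82 (no AMC adjustment).
S = 1000/82 − 10 = 90/41 in ≈ 2.195 in
Initial abstraction Ia = S/5 = (90/41)/5 = 18/41 ≈ 0.439 in
Excess rainfall: 7.990 − 0.439 = 7.551 in; P > Ia so Q > 0
Runoff Q = (P−Ia)²/(P−Ia+S) = (7.551)²/(7.551+2.195) = 958459681/163831900 ≈ 5.850 in

Q = 958459681/163831900 in ≈ 5.850 in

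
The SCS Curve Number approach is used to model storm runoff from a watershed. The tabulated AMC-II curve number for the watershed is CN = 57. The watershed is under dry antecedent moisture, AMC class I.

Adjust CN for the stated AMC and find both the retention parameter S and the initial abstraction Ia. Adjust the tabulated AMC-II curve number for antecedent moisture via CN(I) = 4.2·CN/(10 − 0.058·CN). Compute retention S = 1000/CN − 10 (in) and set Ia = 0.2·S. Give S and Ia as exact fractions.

Dry (AMC I): CN(I) = 4.2·57/(10 − 0.058·57) = (1197/5)/(3347/500) = 119700/3347 ≈ 35.763
Retention S: 1000/CN − 10 with CN=35.763 → S = 21500/1197 ≈ 17.962 in
Initial abstraction Ia = S/5 = (21500/1197)/5 = 4300/1197 ≈ 3.592 in

S = 21500/1197 in ≈ 17.962 in; Ia = 4300/1197 in ≈ 3.592 in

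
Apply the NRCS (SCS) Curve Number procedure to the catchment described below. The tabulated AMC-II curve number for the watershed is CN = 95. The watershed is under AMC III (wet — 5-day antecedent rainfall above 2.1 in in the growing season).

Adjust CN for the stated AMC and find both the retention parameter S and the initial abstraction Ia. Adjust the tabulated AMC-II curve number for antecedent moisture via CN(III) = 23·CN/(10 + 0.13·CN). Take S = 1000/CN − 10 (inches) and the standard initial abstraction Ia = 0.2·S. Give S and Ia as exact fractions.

S = 100/437 in ≈ 0.229 in; Ia = 20/437 in ≈ 0.046 in

Adjust CN=95 to AMC III: 23·95/(10 + 0.13·95) → 2185 ÷ (447/20) = 43700/447 ≈ 97.763
Max retention: S = 1000/(43700/447) − 10 = 100/437 in (≈ 0.229 in)
Ia = 0.2S: 0.2·0.229 = 0.046 in (exactly 20/437)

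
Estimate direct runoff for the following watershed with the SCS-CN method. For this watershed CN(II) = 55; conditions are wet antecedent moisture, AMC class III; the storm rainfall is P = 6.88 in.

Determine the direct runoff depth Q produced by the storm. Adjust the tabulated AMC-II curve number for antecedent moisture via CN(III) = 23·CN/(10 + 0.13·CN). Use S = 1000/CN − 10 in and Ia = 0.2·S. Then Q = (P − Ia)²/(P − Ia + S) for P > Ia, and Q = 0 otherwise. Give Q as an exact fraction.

Q = 380562064/97272175 in ≈ 3.912 in

Adjust CN=55 to AMC III: 23·55/(10 + 0.13·55) → 1265 ÷ (343/20) = 25300/343 ≈ 73.761
Max retention: S = 1000/(25300/343) − 10 = 900/253 in (≈ 3.557 in)
Ia = 0.2·(900/253) = 180/253 in ≈ 0.711 in
Since P=6.880 > Ia=0.711: effective rainfall P−Ia = 39016/6325 in
Runoff Q = (P−Ia)²/(P−Ia+S) = (6.169)²/(6.169+3.557) = 380562064/97272175 ≈ 3.912 in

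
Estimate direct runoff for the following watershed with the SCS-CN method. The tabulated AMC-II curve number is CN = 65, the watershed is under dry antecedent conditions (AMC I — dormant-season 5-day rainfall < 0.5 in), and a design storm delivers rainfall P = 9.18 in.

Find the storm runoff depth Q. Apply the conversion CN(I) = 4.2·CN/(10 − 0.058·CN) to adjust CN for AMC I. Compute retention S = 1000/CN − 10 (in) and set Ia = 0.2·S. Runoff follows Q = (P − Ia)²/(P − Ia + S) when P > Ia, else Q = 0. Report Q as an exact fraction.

Q = 166435801/73906950 in ≈ 2.252 in

Dry (AMC I): CN(I) = 4.2·65/(10 − 0.058·65) = 273/(623/100) = 3900/89 ≈ 43.820
Retention S: 1000/CN − 10 with CN=43.820 → S = 500/39 ≈ 12.821 in
Initial abstraction Ia = S/5 = (500/39)/5 = 100/39 ≈ 2.564 in
P − Ia = 9.180 − 2.564 = 12901/1950 ≈ 6.616 in (> 0, runoff occurs)
Runoff Q = (P−Ia)²/(P−Ia+S) = (6.616)²/(6.616+12.821) = 166435801/73906950 ≈ 2.252 in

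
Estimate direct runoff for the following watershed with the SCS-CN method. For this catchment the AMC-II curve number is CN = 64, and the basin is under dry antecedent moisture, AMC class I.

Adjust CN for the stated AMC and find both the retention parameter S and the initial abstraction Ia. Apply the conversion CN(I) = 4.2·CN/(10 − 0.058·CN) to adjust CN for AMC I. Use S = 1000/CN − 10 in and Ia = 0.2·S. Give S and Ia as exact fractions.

CN(I) from CN(II)=64: (4.2·64)/(10 − 0.058·64) = 5600/131 ≈ 42.748
S = 1000/(5600/131) − 10 = 375/28 in ≈ 13.393 in
Ia = 0.2·(375/28) = 75/28 in ≈ 2.679 in

S = 375/28 in ≈ 13.393 in; Ia = 75/28 in ≈ 2.679 in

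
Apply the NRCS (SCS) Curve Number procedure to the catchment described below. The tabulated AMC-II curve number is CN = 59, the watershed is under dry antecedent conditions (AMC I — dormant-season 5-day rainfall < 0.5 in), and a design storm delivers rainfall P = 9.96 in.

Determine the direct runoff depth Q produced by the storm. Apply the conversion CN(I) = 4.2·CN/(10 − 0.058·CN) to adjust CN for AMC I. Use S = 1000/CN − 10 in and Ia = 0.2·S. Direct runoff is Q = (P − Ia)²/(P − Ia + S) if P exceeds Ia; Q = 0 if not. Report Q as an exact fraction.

Q = 42440532121/22255878225 in ≈ 1.907 in

CN(I) from CN(II)=59: (4.2·59)/(10 − 0.058·59) = 123900/3289 ≈ 37.671
Max retention: S = 1000/(123900/3289) − 10 = 20500/1239 in (≈ 16.546 in)
Initial abstraction Ia = S/5 = (20500/1239)/5 = 4100/1239 ≈ 3.309 in
P − Ia = 9.960 − 3.309 = 206011/30975 ≈ 6.651 in (> 0, runoff occurs)
Runoff Q = (P−Ia)²/(P−Ia+S) = (6.651)²/(6.651+16.546) = 42440532121/22255878225 ≈ 1.907 in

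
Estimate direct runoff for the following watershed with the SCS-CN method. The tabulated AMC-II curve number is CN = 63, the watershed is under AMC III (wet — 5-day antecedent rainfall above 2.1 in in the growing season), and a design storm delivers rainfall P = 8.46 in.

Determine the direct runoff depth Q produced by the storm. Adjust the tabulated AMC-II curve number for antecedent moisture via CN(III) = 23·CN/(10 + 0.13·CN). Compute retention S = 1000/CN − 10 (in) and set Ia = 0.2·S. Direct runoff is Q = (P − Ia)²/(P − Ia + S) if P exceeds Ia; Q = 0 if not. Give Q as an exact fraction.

Adjust CN=63 to AMC III: 23·63/(10 + 0.13·63) → 1449 ÷ (1819/100) = 144900/1819 ≈ 79.659
S = 1000/(144900/1819) − 10 = 3700/1449 in ≈ 2.553 in
Ia = 0.2·(3700/1449) = 740/1449 in ≈ 0.511 in
Excess rainfall: 8.460 − 0.511 = 7.949 in; P > Ia so Q > 0
Q = (575927/72450)²/((575927/72450) + 3700/1449) = (331691909329/5249002500)/(760927/72450) = 331691909329/55129161150 in ≈ 6.017 in

Q = 331691909329/55129161150 in ≈ 6.017 in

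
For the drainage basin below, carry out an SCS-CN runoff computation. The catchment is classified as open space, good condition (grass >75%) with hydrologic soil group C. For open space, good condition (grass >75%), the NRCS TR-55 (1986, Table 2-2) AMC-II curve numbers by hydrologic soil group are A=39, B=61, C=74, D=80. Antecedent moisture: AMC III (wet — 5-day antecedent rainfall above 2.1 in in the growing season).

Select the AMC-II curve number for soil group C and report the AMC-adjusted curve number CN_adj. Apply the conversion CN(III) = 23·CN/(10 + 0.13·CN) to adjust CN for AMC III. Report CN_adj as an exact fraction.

NRCS table: open space, good condition (grass >75%), soil group C → CN(II) = 74
Wet (AMC III): CN(III) = 23·74/(10 + 0.13·74) = 1702/(981/50) = 85100/981 ≈ 86.748

CN_adj = 85100/981 ≈ 86.748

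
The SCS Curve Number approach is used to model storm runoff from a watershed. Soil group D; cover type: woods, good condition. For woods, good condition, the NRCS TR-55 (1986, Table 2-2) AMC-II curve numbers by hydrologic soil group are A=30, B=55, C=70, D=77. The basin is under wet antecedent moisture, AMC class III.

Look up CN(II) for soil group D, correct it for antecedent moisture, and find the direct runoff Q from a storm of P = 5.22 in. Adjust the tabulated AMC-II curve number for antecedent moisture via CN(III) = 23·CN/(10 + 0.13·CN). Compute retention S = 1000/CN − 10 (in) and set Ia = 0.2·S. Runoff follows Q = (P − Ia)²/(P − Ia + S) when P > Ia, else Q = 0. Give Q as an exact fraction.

Q = 364695409/92773450 in ≈ 3.931 in

NRCS table: woods, good condition, soil group D → CN(II) = 77
Wet (AMC III): CN(III) = 23·77/(10 + 0.13·77) = 1771/(2001/100) = 7700/87 ≈ 88.506
S = 1000/(7700/87) − 10 = 100/77 in ≈ 1.299 in
Ia = 0.2·(100/77) = 20/77 in ≈ 0.260 in
Excess rainfall: 5.220 − 0.260 = 4.960 in; P > Ia so Q > 0
Q: (19097/3850)² ÷ (24097/3850) = 364695409/92773450 in (≈ 3.931 in)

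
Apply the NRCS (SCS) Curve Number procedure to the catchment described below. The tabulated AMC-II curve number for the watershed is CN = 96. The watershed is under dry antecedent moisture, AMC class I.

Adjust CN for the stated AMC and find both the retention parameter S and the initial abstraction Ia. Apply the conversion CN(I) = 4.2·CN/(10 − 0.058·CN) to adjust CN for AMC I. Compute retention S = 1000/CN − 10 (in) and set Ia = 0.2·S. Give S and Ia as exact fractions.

S = 125/126 in ≈ 0.992 in; Ia = 25/126 in ≈ 0.198 in

Adjust CN=96 to AMC I: 4.2·96/(10 − 0.058·96) → (2016/5) ÷ (554/125) = 25200/277 ≈ 90.975
Retention S: 1000/CN − 10 with CN=90.975 → S = 125/126 ≈ 0.992 in
Initial abstraction Ia = S/5 = (125/126)/5 = 25/126 ≈ 0.198 in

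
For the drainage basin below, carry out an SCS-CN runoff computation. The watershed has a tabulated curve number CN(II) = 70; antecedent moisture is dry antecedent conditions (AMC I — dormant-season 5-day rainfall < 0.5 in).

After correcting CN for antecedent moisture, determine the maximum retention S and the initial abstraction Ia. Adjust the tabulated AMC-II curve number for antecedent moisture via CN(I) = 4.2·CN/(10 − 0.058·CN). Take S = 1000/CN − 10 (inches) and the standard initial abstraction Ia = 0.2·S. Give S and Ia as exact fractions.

S = 500/49 in ≈ 10.204 in; Ia = 100/49 in ≈ 2.041 in

Dry (AMC I): CN(I) = 4.2·70/(10 − 0.058·70) = 294/(297/50) = 4900/99 ≈ 49.495
S = 1000/(4900/99) − 10 = 500/49 in ≈ 10.204 in
Ia = 0.2·(500/49) = 100/49 in ≈ 2.041 in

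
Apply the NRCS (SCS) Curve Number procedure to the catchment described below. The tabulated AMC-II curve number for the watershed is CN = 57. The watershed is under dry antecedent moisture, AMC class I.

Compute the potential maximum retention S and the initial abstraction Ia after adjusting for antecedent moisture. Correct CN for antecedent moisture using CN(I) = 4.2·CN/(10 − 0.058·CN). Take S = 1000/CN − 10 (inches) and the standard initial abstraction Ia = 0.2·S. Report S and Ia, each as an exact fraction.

S = 21500/1197 in ≈ 17.962 in; Ia = 4300/1197 in ≈ 3.592 in

Adjust CN=57 to AMC I: 4.2·57/(10 − 0.058·57) → (1197/5) ÷ (3347/500) = 119700/3347 ≈ 35.763
S = 1000/(119700/3347) − 10 = 21500/1197 in ≈ 17.962 in
Ia = 0.2·(21500/1197) = 4300/1197 in ≈ 3.592 in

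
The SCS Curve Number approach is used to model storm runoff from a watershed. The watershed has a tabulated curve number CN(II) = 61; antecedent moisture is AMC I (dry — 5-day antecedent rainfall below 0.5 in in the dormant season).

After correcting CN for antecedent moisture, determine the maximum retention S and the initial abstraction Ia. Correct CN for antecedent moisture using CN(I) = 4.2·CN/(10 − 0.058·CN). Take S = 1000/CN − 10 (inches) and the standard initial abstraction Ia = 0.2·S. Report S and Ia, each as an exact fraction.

Adjust CN=61 to AMC I: 4.2·61/(10 − 0.058·61) → (1281/5) ÷ (3231/500) = 42700/1077 ≈ 39.647
Retention S: 1000/CN − 10 with CN=39.647 → S = 6500/427 ≈ 15.222 in
Ia = 0.2·(6500/427) = 1300/427 in ≈ 3.044 in

S = 6500/427 in ≈ 15.222 in; Ia = 1300/427 in ≈ 3.044 in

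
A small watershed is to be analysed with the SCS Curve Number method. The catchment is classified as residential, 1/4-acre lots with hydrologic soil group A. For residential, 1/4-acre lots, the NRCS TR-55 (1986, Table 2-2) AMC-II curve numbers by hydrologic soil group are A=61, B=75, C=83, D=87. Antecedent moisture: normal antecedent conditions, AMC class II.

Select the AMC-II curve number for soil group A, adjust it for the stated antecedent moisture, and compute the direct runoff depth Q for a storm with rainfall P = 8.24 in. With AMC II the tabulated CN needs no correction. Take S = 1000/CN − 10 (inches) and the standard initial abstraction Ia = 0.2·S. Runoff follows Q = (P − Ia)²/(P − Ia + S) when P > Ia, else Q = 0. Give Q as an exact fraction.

Q = 56349728/15529075 in ≈ 3.629 in

NRCS table: residential, 1/4-acre lots, soil group A → CN(II) = 61
AMC II — tabulated CN = 61 applies directly.
Max retention: S = 1000/61 − 10 = 390/61 in (≈ 6.393 in)
Ia = 0.2·(390/61) = 78/61 in ≈ 1.279 in
P − Ia = 8.240 − 1.279 = 10616/1525 ≈ 6.961 in (> 0, runoff occurs)
Q: (10616/1525)² ÷ (20366/1525) = 56349728/15529075 in (≈ 3.629 in)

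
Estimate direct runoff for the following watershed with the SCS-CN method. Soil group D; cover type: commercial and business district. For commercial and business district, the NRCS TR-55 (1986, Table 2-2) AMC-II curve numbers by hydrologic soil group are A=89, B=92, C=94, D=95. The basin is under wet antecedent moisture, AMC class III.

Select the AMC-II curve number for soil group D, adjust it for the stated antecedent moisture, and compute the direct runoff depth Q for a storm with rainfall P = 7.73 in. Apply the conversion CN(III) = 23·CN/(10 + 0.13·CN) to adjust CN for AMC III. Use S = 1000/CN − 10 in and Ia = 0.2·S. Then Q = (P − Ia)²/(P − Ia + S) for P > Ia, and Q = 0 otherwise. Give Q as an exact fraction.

NRCS table: commercial and business district, soil group D → CN(II) = 95
Adjust CN=95 to AMC III: 23·95/(10 + 0.13·95) → 2185 ÷ (447/20) = 43700/447 ≈ 97.763
Max retention: S = 1000/(43700/447) − 10 = 100/437 in (≈ 0.229 in)
Initial abstraction Ia = S/5 = (100/437)/5 = 20/437 ≈ 0.046 in
Since P=7.730 > Ia=0.046: effective rainfall P−Ia = 335801/43700 in
Q: (335801/43700)² ÷ (345801/43700) = 112762311601/15111503700 in (≈ 7.462 in)

Q = 112762311601/15111503700 in ≈ 7.462 in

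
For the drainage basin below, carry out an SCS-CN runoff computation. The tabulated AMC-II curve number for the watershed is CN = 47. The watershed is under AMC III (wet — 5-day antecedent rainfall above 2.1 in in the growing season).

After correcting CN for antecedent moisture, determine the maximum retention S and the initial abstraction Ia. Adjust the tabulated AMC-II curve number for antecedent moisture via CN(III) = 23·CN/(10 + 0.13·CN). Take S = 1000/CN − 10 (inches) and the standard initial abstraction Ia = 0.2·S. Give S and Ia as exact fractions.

Wet (AMC III): CN(III) = 23·47/(10 + 0.13·47) = 1081/(1611/100) = 108100/1611 ≈ 67.101
Retention S: 1000/CN − 10 with CN=67.101 → S = 5300/1081 ≈ 4.903 in
Initial abstraction Ia = S/5 = (5300/1081)/5 = 1060/1081 ≈ 0.981 in

S = 5300/1081 in ≈ 4.903 in; Ia = 1060/1081 in ≈ 0.981 in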